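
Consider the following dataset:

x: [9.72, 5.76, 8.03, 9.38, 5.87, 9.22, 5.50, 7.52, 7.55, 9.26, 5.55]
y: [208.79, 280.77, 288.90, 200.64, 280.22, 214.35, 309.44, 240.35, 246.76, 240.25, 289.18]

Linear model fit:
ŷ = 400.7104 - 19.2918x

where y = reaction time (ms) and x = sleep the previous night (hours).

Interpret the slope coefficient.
For each additional hour of sleep, predicted reaction time decreases by approximately 19.2918 ms.

The slope β₁ = -19.2918 gives the rate at which the fitted reaction time changes with sleep.

Interpretation:
- Sleep up by 1 hour → predicted reaction time decreases by 19.2918 ms
- This is a linear approximation: the same per-unit change is assumed across the whole observed x range
- The sign (−) gives the direction; the magnitude 19.2918 gives the size of the effect per hour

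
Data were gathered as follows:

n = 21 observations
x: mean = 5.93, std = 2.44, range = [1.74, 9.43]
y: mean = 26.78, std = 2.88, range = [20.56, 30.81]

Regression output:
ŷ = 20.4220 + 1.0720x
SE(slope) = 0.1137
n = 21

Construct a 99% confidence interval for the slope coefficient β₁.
The 99% CI for β₁ is (0.7467, 1.3973)

Confidence interval for the slope:

The 99% CI for β₁ is: β̂₁ ± t*(α/2, n-2) × SE(β̂₁)

Step 1: Find critical t-value
- Confidence level = 0.99
- Degrees of freedom = n - 2 = 21 - 2 = 19
- t*(α/2, 19) = 2.8609

Step 2: Calculate margin of error
Margin = 2.8609 × 0.1137 = 0.3253

Step 3: Construct interval
CI = 1.0720 ± 0.3253
CI = (0.7467, 1.3973)

Interpretation: each one-unit increase in x is associated with a change in mean y of between 0.7467 and 1.3973, with 99% confidence.
The interval does not include 0, suggesting a significant linear relationship.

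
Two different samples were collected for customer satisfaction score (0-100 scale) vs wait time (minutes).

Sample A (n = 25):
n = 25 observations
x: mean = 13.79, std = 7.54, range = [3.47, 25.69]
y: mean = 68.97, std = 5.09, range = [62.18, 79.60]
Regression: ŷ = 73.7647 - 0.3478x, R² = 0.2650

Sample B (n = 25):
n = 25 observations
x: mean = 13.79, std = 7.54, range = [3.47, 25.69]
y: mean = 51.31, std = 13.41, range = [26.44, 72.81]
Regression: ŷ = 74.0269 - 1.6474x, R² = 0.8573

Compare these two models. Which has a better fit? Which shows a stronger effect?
Model B has the better fit (R² = 0.8573 vs 0.2650). Model B shows the stronger effect (|β₁| = 1.6474 vs 0.3478).

Model Comparison:

Goodness of fit (R²):
- Model A: R² = 0.2650 → 26.50% of variance in satisfaction score explained
- Model B: R² = 0.8573 → 85.73% of variance in satisfaction score explained
- 0.8573 > 0.2650 → Model B has the better fit

Which has the larger per-minute effect? (|β₁|)
- Model A: β₁ = -0.3478 → predicted satisfaction score falls 0.3478 points per additional minute of wait time
- Model B: β₁ = -1.6474 → predicted satisfaction score falls 1.6474 points per additional minute of wait time
- |-0.3478| < |-1.6474| → Model B shows the stronger marginal effect

Notes:
- The two samples could reflect different populations, time periods, or measurement quality.
- R² measures how tightly points cluster around the line; β₁ measures how steep the line is — they answer different questions.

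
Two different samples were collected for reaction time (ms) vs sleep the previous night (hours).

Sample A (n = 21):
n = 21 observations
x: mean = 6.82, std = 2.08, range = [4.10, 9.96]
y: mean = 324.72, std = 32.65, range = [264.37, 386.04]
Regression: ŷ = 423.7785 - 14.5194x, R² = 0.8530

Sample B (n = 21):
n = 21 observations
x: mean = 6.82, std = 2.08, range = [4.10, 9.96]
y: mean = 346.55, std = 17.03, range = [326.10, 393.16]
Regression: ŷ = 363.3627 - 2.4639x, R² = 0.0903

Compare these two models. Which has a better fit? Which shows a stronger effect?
Model A has the better fit (R² = 0.8530 vs 0.0903). Model A shows the stronger effect (|β₁| = 14.5194 vs 2.4639).

Model Comparison:

Fit — compare R²:
- Model A: R² = 0.8530 → 85.30% of variance in reaction time explained
- Model B: R² = 0.0903 → 9.03% of variance in reaction time explained
- 0.8530 > 0.0903 → Model A has the better fit

Effect size (slope magnitude):
- Model A: β₁ = -14.5194 → predicted reaction time falls 14.5194 ms per additional hour of sleep
- Model B: β₁ = -2.4639 → predicted reaction time falls 2.4639 ms per additional hour of sleep
- |-14.5194| > |-2.4639| → Model A shows the stronger marginal effect

Note: The two samples could reflect different populations, time periods, or measurement quality.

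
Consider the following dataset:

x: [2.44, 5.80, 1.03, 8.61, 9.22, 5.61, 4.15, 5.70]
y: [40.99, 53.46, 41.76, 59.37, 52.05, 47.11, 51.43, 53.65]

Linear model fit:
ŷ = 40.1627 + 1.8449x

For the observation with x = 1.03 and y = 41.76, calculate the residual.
Residual = -0.3029

The residual is the difference between the actual value and the predicted value:

Residual = y - ŷ

Step 1: Calculate predicted value
ŷ = 40.1627 + 1.8449 × 1.03
ŷ = 42.0629

Step 2: Calculate residual
Residual = 41.76 - 42.0629
Residual = -0.3029

The residual is negative, so the observed y = 41.76 sits below the regression line (the line overestimates it by 0.3029).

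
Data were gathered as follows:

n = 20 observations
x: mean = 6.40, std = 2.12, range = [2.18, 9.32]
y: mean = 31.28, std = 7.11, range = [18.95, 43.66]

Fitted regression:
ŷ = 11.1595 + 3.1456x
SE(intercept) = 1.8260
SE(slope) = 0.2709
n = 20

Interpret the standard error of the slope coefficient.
SE(slope) = 0.2709 measures the uncertainty in the estimated slope. The coefficient is estimated precisely (SE/|β̂₁| = 8.6%).

What SE measures:
- The standard error quantifies the sampling variability of the coefficient estimate
- It is the estimated standard deviation of β̂₁ across hypothetical repeated samples of the same size
- Smaller SE → more precise estimate

Relative precision:
- SE / |β̂₁| = 0.2709 / 3.1456 = 8.6%
- Rule of thumb (under 20%: precise; 20% to under 50%: moderately precise; 50% or more: imprecise) → precise

Link to the t-test: t = β̂₁ / SE(β̂₁) = 3.1456 / 0.2709 = 11.6117, the statistic for H₀: β₁ = 0.

What drives SE(β̂₁): wider spread of x values → smaller SE; more residual scatter → larger SE.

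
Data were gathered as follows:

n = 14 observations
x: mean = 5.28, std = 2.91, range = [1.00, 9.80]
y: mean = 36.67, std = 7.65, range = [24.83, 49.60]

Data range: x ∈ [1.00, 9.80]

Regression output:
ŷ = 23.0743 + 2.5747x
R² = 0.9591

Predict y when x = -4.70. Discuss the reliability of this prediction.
ŷ = 10.9732, but this is extrapolation (below the data range [1.00, 9.80]) and may be unreliable.

Prediction calculation:
ŷ = 23.0743 + 2.5747 × (-4.70)
ŷ = 10.9732

Reliability:
- Data range: x ∈ [1.00, 9.80]
- Prediction point: x = -4.70 is 5.70 units below the observed range → this is EXTRAPOLATION, not interpolation

Why that matters here:
- Real relationships often flatten, saturate, or turn nonlinear at extremes
- The linear relationship may not hold outside the observed range
- There are no observations near this x to validate the fitted line there

The R² = 0.9591 only validates the fit within [1.00, 9.80]; treat ŷ = 10.9732 with caution.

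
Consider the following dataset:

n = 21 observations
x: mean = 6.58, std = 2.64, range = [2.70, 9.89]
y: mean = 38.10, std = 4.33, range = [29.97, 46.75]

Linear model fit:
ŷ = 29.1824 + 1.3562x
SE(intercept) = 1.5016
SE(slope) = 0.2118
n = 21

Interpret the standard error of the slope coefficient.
The slope 1.3562 is pinned down to within about ±0.2118 (one SE) by these data — relative uncertainty 15.6%, i.e. precise.

SE(β̂₁) = 0.2118 says: if we drew many samples of n = 21 from the same population and refit each time, the fitted slopes would scatter with a standard deviation of roughly 0.2118 around the true β₁.

Relative precision:
- SE / |β̂₁| = 0.2118 / 1.3562 = 15.6%
- Rule of thumb (under 20%: precise; 20% to under 50%: moderately precise; 50% or more: imprecise) → precise

Link to the t-test: t = β̂₁ / SE(β̂₁) = 1.3562 / 0.2118 = 6.4032, the statistic for H₀: β₁ = 0.

What drives SE(β̂₁): larger n (here n = 21) → smaller SE.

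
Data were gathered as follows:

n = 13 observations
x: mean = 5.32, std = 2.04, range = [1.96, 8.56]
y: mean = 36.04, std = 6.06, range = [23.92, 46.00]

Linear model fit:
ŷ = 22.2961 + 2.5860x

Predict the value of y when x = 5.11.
ŷ = 35.5106

Plug x = 5.11 into the fitted line:

ŷ = 22.2961 + 2.5860 × 5.11
ŷ = 22.2961 + 13.2145
ŷ = 35.5106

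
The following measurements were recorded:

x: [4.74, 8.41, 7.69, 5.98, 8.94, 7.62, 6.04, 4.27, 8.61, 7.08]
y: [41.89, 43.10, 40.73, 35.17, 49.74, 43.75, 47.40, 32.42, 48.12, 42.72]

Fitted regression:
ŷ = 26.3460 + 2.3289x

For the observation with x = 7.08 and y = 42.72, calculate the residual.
Residual = -0.1146

The residual is the difference between the actual value and the predicted value:

Residual = y - ŷ

Step 1: Calculate predicted value
ŷ = 26.3460 + 2.3289 × 7.08
ŷ = 42.8346

Step 2: Calculate residual
Residual = 42.72 - 42.8346
Residual = -0.1146

The residual is negative, so the observed y = 42.72 sits below the regression line (the line overestimates it by 0.1146).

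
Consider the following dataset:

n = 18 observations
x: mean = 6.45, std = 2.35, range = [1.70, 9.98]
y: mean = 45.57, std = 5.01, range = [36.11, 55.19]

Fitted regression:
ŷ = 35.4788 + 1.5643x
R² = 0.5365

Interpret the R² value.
About 53.65% of the variability in y is accounted for by the regression on x (R² = 0.5365) — a moderate linear fit.

The coefficient of determination R² is the fraction of the total variation in y that the fitted line accounts for.

Here R² = 0.5365:
- Explained: 53.65% of the variation in y
- Unexplained (residual): 100% − 53.65% = 46.35%
- Rule of thumb (below 0.3 weak; 0.3 to below 0.7 moderate; 0.7 and above strong) → moderate

Calculation: R² = 1 − (SS_res / SS_tot), where SS_res is the sum of squared residuals and SS_tot the total sum of squares.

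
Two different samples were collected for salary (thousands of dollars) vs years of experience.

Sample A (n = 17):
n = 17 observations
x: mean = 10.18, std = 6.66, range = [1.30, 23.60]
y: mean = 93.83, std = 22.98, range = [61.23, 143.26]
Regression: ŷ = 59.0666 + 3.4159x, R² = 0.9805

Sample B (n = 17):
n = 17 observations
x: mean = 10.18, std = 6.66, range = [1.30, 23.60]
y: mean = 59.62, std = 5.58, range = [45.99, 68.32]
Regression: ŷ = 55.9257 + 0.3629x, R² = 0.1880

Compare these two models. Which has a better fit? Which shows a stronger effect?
Model A has the better fit (R² = 0.9805 vs 0.1880). Model A shows the stronger effect (|β₁| = 3.4159 vs 0.3629).

Model Comparison:

Which explains more variance? (R²)
- Model A: R² = 0.9805 → 98.05% of variance in salary explained
- Model B: R² = 0.1880 → 18.80% of variance in salary explained
- 0.9805 > 0.1880 → Model A has the better fit

Effect size (slope magnitude):
- Model A: β₁ = 3.4159 → predicted salary rises 3.4159 thousand dollars per additional year of experience
- Model B: β₁ = 0.3629 → predicted salary rises 0.3629 thousand dollars per additional year of experience
- |3.4159| > |0.3629| → Model A shows the stronger marginal effect

Notes:
- The two samples could reflect different populations, time periods, or measurement quality.
- A better fit (higher R²) doesn't necessarily mean a more important relationship.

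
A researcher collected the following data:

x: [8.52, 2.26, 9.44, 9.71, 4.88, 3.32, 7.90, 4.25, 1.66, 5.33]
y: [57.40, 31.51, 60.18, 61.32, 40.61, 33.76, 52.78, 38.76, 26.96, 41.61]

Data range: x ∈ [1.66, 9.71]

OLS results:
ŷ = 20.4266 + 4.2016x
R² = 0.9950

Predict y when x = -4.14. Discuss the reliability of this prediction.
The equation gives ŷ = 3.0320; however x = -4.14 is 5.80 units below the observed range, so this extrapolated value should not be trusted.

Prediction calculation:
ŷ = 20.4266 + 4.2016 × (-4.14)
ŷ = 3.0320

Reliability:
- Data range: x ∈ [1.66, 9.71]
- Prediction point: x = -4.14 is 5.80 units below the observed range → this is EXTRAPOLATION, not interpolation

Why that matters here:
- The linear relationship may not hold outside the observed range
- The standard error of prediction grows with (x − x̄)², and x = -4.14 is far from x̄ = 5.73

Report the number if required, but flag clearly that it is an extrapolation.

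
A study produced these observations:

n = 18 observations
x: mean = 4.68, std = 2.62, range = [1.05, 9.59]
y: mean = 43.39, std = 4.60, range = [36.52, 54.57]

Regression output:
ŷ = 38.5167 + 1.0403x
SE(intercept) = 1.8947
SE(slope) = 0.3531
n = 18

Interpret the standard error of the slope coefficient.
The slope 1.0403 is pinned down to within about ±0.3531 (one SE) by these data — relative uncertainty 33.9%, i.e. moderately precise.

SE(β̂₁) = s / √Sxx, where s is the residual standard deviation and Sxx = Σ(x − x̄)². It is the yardstick for how far β̂₁ = 1.0403 could plausibly be from the true slope.

Relative precision:
- SE / |β̂₁| = 0.3531 / 1.0403 = 33.9%
- Rule of thumb (under 20%: precise; 20% to under 50%: moderately precise; 50% or more: imprecise) → moderately precise

Rough 95% range (±2 SE): 1.0403 ± 0.7062 → (0.3341, 1.7465).

What drives SE(β̂₁): larger n (here n = 18) → smaller SE; wider spread of x values → smaller SE; more residual scatter → larger SE.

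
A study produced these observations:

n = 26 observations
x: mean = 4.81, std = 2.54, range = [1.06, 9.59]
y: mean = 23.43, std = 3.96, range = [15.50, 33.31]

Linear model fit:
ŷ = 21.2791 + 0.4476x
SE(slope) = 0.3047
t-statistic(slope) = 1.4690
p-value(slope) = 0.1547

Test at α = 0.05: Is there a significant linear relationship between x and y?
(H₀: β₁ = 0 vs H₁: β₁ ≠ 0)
Since p-value = 0.1547 ≥ α = 0.05, fail to reject H₀ — the slope is not significantly different from 0.

Hypothesis test for the slope coefficient:

H₀: β₁ = 0 (no linear relationship)
H₁: β₁ ≠ 0 (linear relationship exists)

Test statistic: t = β̂₁ / SE(β̂₁) = 0.4476 / 0.3047 = 1.4690

p = 0.1547: how often a slope estimate this far from 0 (in SE units) would arise by chance if β₁ were truly 0.

Decision rule: reject H₀ if p-value < α.
p-value = 0.1547 ≥ α = 0.05 → fail to reject H₀.

There is not sufficient evidence at the 5% significance level to conclude that a linear relationship exists between x and y.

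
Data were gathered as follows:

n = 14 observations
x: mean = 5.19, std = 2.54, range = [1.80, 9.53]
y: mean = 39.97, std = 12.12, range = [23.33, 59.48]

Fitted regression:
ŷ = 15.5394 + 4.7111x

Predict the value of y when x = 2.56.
ŷ = 27.5998

Plug x = 2.56 into the fitted line:

ŷ = 15.5394 + 4.7111 × 2.56
ŷ = 15.5394 + 12.0604
ŷ = 27.5998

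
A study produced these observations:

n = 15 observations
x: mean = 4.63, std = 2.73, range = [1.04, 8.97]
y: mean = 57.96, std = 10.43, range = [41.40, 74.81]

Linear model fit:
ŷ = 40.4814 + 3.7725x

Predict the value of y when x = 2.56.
ŷ = 50.1390

To predict y for x = 2.56, substitute into the regression equation:

ŷ = 40.4814 + 3.7725 × 2.56
ŷ = 40.4814 + 9.6576
ŷ = 50.1390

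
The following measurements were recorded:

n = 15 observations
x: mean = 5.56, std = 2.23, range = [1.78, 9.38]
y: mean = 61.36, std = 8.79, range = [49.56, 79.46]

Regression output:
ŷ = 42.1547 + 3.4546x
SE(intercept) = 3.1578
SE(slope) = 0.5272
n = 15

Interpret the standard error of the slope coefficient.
SE(slope) = 0.5272 measures the uncertainty in the estimated slope. The coefficient is estimated precisely (SE/|β̂₁| = 15.3%).

What SE measures:
- The standard error quantifies the sampling variability of the coefficient estimate
- It is the estimated standard deviation of β̂₁ across hypothetical repeated samples of the same size
- Smaller SE → more precise estimate

Relative precision:
- SE / |β̂₁| = 0.5272 / 3.4546 = 15.3%
- Rule of thumb (under 20%: precise; 20% to under 50%: moderately precise; 50% or more: imprecise) → precise

Rough 95% range (±2 SE): 3.4546 ± 1.0544 → (2.4002, 4.5090).

What drives SE(β̂₁): wider spread of x values → smaller SE; larger n (here n = 15) → smaller SE; more residual scatter → larger SE.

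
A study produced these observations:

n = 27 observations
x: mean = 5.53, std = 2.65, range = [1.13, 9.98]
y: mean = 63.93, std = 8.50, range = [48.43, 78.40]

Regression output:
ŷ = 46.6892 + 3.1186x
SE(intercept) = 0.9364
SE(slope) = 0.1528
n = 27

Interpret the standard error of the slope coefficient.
SE(slope) = 0.1528 measures the uncertainty in the estimated slope. The coefficient is estimated precisely (SE/|β̂₁| = 4.9%).

SE(β̂₁) = s / √Sxx, where s is the residual standard deviation and Sxx = Σ(x − x̄)². It is the yardstick for how far β̂₁ = 3.1186 could plausibly be from the true slope.

Relative precision:
- SE / |β̂₁| = 0.1528 / 3.1186 = 4.9%
- Rule of thumb (under 20%: precise; 20% to under 50%: moderately precise; 50% or more: imprecise) → precise

Link to the t-test: t = β̂₁ / SE(β̂₁) = 3.1186 / 0.1528 = 20.4097, the statistic for H₀: β₁ = 0.

What drives SE(β̂₁): more residual scatter → larger SE.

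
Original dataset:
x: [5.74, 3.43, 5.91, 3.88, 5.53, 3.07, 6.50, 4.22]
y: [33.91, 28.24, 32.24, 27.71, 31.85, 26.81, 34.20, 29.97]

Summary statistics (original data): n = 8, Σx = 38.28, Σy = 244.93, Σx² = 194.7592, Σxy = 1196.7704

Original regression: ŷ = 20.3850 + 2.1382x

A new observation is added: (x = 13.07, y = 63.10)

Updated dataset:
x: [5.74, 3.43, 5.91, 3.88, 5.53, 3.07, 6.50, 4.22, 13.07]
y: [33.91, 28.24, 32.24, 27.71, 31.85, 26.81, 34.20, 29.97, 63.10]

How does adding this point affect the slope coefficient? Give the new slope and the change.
Adding the point moves β₁ from 2.1382 to 3.6362, i.e. it increases by 1.4980 (+70.1%).

The new point has HIGH LEVERAGE: x = 13.07 is far from the original mean x̄ = 38.28/8 ≈ 4.79 (original range [3.07, 6.50]).

Step 1: Update the sums with the new point (n goes from 8 to 9)
Σx  = 38.28 + 13.07 = 51.35
Σy  = 244.93 + 63.10 = 308.03
Σx² = 194.7592 + 13.07² = 194.7592 + 170.8249 = 365.5841
Σxy = 1196.7704 + 13.07×63.10 = 1196.7704 + 824.7170 = 2021.4874

Step 2: Recompute the slope with b₁ = (nΣxy − ΣxΣy) / (nΣx² − (Σx)²)
Numerator   = 9×2021.4874 − 51.35×308.03 = 18193.3866 − 15817.3405 = 2376.0461
Denominator = 9×365.5841 − 51.35² = 3290.2569 − 2636.8225 = 653.4344
b₁(new) = 2376.0461 / 653.4344 = 3.6362

(Same formula on the original sums: (8×1196.7704 − 38.28×244.93) / (8×194.7592 − 38.28²) = 198.2428 / 92.7152 = 2.1382, matching the given fit.)

Step 3: Change in slope
Δβ₁ = 3.6362 − 2.1382 = +1.4980
Relative change = +1.4980 / 2.1382 × 100% = +70.1%
→ the slope increases when the point is added.

A high-leverage point only changes the slope if it is off the original line; here y = 63.10 is above the original trend, so the slope increases.
In practice: examine leverage (hᵢ) and Cook's distance rather than deleting it automatically.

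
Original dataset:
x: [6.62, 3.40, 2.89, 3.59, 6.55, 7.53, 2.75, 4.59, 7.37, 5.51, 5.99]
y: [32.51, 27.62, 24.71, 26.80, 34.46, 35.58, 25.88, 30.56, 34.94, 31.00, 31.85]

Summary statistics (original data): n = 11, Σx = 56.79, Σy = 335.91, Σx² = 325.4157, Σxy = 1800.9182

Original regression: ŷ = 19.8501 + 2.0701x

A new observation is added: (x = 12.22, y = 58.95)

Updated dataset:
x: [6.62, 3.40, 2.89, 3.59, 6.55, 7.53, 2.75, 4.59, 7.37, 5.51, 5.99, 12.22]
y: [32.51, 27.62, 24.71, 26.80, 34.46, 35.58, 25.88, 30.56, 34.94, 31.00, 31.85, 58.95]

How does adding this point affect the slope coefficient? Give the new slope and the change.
Adding the point moves β₁ from 2.0701 to 3.2167, i.e. it increases by 1.1466 (+55.4%).

The new point has HIGH LEVERAGE: x = 12.22 is far from the original mean x̄ = 56.79/11 ≈ 5.16 (original range [2.75, 7.53]).

Step 1: Update the sums with the new point (n goes from 11 to 12)
Σx  = 56.79 + 12.22 = 69.01
Σy  = 335.91 + 58.95 = 394.86
Σx² = 325.4157 + 12.22² = 325.4157 + 149.3284 = 474.7441
Σxy = 1800.9182 + 12.22×58.95 = 1800.9182 + 720.3690 = 2521.2872

Step 2: Recompute the slope with b₁ = (nΣxy − ΣxΣy) / (nΣx² − (Σx)²)
Numerator   = 12×2521.2872 − 69.01×394.86 = 30255.4464 − 27249.2886 = 3006.1578
Denominator = 12×474.7441 − 69.01² = 5696.9292 − 4762.3801 = 934.5491
b₁(new) = 3006.1578 / 934.5491 = 3.2167

(Same formula on the original sums: (11×1800.9182 − 56.79×335.91) / (11×325.4157 − 56.79²) = 733.7713 / 354.4686 = 2.0701, matching the given fit.)

Step 3: Change in slope
Δβ₁ = 3.2167 − 2.0701 = +1.1466
Relative change = +1.1466 / 2.0701 × 100% = +55.4%
→ the slope increases when the point is added.

A high-leverage point only changes the slope if it is off the original line; here y = 58.95 is above the original trend, so the slope increases.
In practice: examine leverage (hᵢ) and Cook's distance rather than deleting it automatically.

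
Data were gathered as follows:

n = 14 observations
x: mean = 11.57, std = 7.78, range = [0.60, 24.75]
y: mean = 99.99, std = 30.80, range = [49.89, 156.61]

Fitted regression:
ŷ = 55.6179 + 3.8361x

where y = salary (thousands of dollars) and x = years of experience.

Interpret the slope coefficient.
For each additional year of experience, predicted salary increases by approximately 3.8361 thousand dollars.

The slope β₁ = 3.8361 gives the rate at which the fitted salary changes with experience.

Interpretation:
- Experience up by 1 year → predicted salary increases by 3.8361 thousand dollars
- The effect is assumed constant over the observed range of x (linearity)
- The slope describes association in these data, not necessarily a causal effect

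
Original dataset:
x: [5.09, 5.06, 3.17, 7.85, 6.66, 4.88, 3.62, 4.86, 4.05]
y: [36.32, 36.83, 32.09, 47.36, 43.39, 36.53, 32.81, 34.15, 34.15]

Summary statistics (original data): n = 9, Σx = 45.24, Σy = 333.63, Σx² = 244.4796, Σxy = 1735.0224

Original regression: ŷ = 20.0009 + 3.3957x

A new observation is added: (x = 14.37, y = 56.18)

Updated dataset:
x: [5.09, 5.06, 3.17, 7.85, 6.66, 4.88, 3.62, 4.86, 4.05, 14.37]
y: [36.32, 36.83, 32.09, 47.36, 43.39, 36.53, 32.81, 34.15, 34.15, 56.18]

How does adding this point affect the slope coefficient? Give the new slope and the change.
New slope β₁ = 2.2864 versus 3.3957 before: a change of -1.1093 (-32.7%).

The new point has HIGH LEVERAGE: x = 14.37 is far from the original mean x̄ = 45.24/9 ≈ 5.03 (original range [3.17, 7.85]).

Step 1: Update the sums with the new point (n goes from 9 to 10)
Σx  = 45.24 + 14.37 = 59.61
Σy  = 333.63 + 56.18 = 389.81
Σx² = 244.4796 + 14.37² = 244.4796 + 206.4969 = 450.9765
Σxy = 1735.0224 + 14.37×56.18 = 1735.0224 + 807.3066 = 2542.3290

Step 2: Recompute the slope with b₁ = (nΣxy − ΣxΣy) / (nΣx² − (Σx)²)
Numerator   = 10×2542.3290 − 59.61×389.81 = 25423.2900 − 23236.5741 = 2186.7159
Denominator = 10×450.9765 − 59.61² = 4509.7650 − 3553.3521 = 956.4129
b₁(new) = 2186.7159 / 956.4129 = 2.2864

(Same formula on the original sums: (9×1735.0224 − 45.24×333.63) / (9×244.4796 − 45.24²) = 521.7804 / 153.6588 = 3.3957, matching the given fit.)

Step 3: Change in slope
Δβ₁ = 2.2864 − 3.3957 = -1.1093
Relative change = -1.1093 / 3.3957 × 100% = -32.7%
→ the slope decreases when the point is added.

A high-leverage point only changes the slope if it is off the original line; here y = 56.18 is below the original trend, so the slope decreases.
In practice: examine leverage (hᵢ) and Cook's distance rather than deleting it automatically.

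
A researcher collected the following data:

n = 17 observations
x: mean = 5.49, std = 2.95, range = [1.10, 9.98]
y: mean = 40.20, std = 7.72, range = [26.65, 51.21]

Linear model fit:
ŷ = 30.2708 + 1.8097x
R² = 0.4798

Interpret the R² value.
The model explains 47.98% of the variance in y (R² = 0.4798), leaving 52.02% unexplained; the fit is moderate.

R² = 1 − SS_res/SS_tot compares the residual scatter to the total scatter of y about its mean.

Here R² = 0.4798:
- Explained: 47.98% of the variation in y
- Unexplained (residual): 100% − 47.98% = 52.02%
- Rule of thumb (below 0.3 weak; 0.3 to below 0.7 moderate; 0.7 and above strong) → moderate

Equivalently, for simple linear regression R² = r², so |r| = √0.4798 ≈ 0.6927.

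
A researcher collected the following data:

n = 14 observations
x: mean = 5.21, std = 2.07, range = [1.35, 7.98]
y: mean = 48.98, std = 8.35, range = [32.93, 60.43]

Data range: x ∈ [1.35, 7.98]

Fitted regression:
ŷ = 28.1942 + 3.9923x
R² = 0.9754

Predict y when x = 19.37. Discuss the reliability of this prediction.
ŷ = 105.5251 (extrapolation — x = 19.37 lies outside [1.35, 7.98], so reliability is low).

Prediction calculation:
ŷ = 28.1942 + 3.9923 × 19.37
ŷ = 105.5251

Reliability:
- Data range: x ∈ [1.35, 7.98]
- Prediction point: x = 19.37 is 11.39 units above the observed range → this is EXTRAPOLATION, not interpolation

Why that matters here:
- The linear relationship may not hold outside the observed range
- R² describes fit only over the sampled x values; it says nothing about behaviour beyond them
- Real relationships often flatten, saturate, or turn nonlinear at extremes

Report the number if required, but flag clearly that it is an extrapolation.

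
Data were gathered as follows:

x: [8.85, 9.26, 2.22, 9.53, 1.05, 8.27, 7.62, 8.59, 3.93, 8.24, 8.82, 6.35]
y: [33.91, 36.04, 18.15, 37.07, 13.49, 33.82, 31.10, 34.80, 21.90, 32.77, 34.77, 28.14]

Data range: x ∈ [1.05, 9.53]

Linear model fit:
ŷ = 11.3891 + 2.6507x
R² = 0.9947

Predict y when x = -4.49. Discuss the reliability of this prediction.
ŷ = -0.5125, but this is extrapolation (below the data range [1.05, 9.53]) and may be unreliable.

Prediction calculation:
ŷ = 11.3891 + 2.6507 × (-4.49)
ŷ = -0.5125

Reliability:
- Data range: x ∈ [1.05, 9.53]
- Prediction point: x = -4.49 is 5.54 units below the observed range → this is EXTRAPOLATION, not interpolation

Why that matters here:
- The standard error of prediction grows with (x − x̄)², and x = -4.49 is far from x̄ = 6.89
- The linear relationship may not hold outside the observed range

A defensible statement: 'if the linear trend continued to x = -4.49, y would be about -0.5125' — the premise is untested.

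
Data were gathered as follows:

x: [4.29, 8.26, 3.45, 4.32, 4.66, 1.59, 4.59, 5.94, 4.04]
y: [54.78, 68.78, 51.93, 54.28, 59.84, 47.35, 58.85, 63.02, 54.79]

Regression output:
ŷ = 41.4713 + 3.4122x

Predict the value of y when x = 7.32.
ŷ = 66.4486

Plug x = 7.32 into the fitted line:

ŷ = 41.4713 + 3.4122 × 7.32
ŷ = 41.4713 + 24.9773
ŷ = 66.4486

This is a point prediction; actual observations scatter around it by roughly the residual standard deviation.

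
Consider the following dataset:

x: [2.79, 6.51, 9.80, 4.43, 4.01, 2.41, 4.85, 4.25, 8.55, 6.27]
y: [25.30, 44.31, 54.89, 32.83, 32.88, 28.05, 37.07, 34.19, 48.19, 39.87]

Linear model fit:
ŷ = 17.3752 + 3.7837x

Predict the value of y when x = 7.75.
ŷ = 46.6989

To predict y for x = 7.75, substitute into the regression equation:

ŷ = 17.3752 + 3.7837 × 7.75
ŷ = 17.3752 + 29.3237
ŷ = 46.6989

This is a point prediction; actual observations scatter around it by roughly the residual standard deviation.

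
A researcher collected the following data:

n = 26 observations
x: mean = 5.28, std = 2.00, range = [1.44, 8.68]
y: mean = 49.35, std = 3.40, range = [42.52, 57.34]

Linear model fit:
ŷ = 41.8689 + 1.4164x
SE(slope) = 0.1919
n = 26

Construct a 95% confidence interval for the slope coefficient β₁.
The 95% CI for β₁ is (1.0203, 1.8125)

Confidence interval for the slope:

The 95% CI for β₁ is: β̂₁ ± t*(α/2, n-2) × SE(β̂₁)

Step 1: Find critical t-value
- Confidence level = 0.95
- Degrees of freedom = n - 2 = 26 - 2 = 24
- t*(α/2, 24) = 2.0639

Step 2: Calculate margin of error
Margin = 2.0639 × 0.1919 = 0.3961

Step 3: Construct interval
CI = 1.4164 ± 0.3961
CI = (1.0203, 1.8125)

Interpretation: intervals built this way capture the true β₁ in 95% of repeated samples; here the plausible range for the per-unit effect of x on y is 1.0203 to 1.8125.
The interval does not include 0, suggesting a significant linear relationship.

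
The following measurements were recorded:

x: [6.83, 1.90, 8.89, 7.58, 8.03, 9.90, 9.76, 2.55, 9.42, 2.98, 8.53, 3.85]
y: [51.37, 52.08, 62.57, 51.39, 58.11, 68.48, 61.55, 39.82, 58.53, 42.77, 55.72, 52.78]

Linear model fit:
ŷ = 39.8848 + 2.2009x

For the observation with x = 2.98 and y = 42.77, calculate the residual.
Residual = -3.6735

The residual is the difference between the actual value and the predicted value:

Residual = y - ŷ

Step 1: Calculate predicted value
ŷ = 39.8848 + 2.2009 × 2.98
ŷ = 46.4435

Step 2: Calculate residual
Residual = 42.77 - 46.4435
Residual = -3.6735

The residual is negative, so the observed y = 42.77 sits below the regression line (the line overestimates it by 3.6735).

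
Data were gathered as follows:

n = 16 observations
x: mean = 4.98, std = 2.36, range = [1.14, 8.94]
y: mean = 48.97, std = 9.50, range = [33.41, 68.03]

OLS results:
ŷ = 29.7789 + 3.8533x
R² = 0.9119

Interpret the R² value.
R² = 0.9119 means 91.19% of the variation in y is explained by the linear relationship with x. This indicates a strong fit.

The coefficient of determination R² is the fraction of the total variation in y that the fitted line accounts for.

Here R² = 0.9119:
- Explained: 91.19% of the variation in y
- Unexplained (residual): 100% − 91.19% = 8.81%
- Rule of thumb (below 0.3 weak; 0.3 to below 0.7 moderate; 0.7 and above strong) → strong

Note: R² never decreases when predictors are added, so it should not be used alone to compare models of different size.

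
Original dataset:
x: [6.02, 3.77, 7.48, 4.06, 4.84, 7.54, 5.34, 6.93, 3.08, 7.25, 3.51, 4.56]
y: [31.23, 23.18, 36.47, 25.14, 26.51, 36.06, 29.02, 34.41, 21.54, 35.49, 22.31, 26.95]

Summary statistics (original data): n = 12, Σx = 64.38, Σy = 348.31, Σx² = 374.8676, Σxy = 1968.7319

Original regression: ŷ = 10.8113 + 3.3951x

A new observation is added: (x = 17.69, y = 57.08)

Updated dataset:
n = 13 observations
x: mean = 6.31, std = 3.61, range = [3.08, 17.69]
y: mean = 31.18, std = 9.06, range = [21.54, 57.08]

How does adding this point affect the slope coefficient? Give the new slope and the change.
Adding the point moves β₁ from 3.3951 to 2.4705, i.e. it decreases by 0.9246 (-27.2%).

The new point has HIGH LEVERAGE: x = 17.69 is far from the original mean x̄ = 64.38/12 ≈ 5.37 (original range [3.08, 7.54]).

Step 1: Update the sums with the new point (n goes from 12 to 13)
Σx  = 64.38 + 17.69 = 82.07
Σy  = 348.31 + 57.08 = 405.39
Σx² = 374.8676 + 17.69² = 374.8676 + 312.9361 = 687.8037
Σxy = 1968.7319 + 17.69×57.08 = 1968.7319 + 1009.7452 = 2978.4771

Step 2: Recompute the slope with b₁ = (nΣxy − ΣxΣy) / (nΣx² − (Σx)²)
Numerator   = 13×2978.4771 − 82.07×405.39 = 38720.2023 − 33270.3573 = 5449.8450
Denominator = 13×687.8037 − 82.07² = 8941.4481 − 6735.4849 = 2205.9632
b₁(new) = 5449.8450 / 2205.9632 = 2.4705

(Same formula on the original sums: (12×1968.7319 − 64.38×348.31) / (12×374.8676 − 64.38²) = 1200.5850 / 353.6268 = 3.3951, matching the given fit.)

Step 3: Change in slope
Δβ₁ = 2.4705 − 3.3951 = -0.9246
Relative change = -0.9246 / 3.3951 × 100% = -27.2%
→ the slope decreases when the point is added.

Because the point sits below the extension of the original line at a high-leverage x, it tilts the fit down.
In practice: examine leverage (hᵢ) and Cook's distance rather than deleting it automatically; refit with and without it and report both if conclusions differ.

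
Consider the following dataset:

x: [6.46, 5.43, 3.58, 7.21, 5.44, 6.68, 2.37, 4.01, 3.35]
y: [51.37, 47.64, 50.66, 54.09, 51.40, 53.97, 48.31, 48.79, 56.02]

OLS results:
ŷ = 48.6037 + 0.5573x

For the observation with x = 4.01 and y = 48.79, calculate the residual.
Residual = -2.0485

The residual is the difference between the actual value and the predicted value:

Residual = y - ŷ

Step 1: Calculate predicted value
ŷ = 48.6037 + 0.5573 × 4.01
ŷ = 50.8385

Step 2: Calculate residual
Residual = 48.79 - 50.8385
Residual = -2.0485

Interpretation: the model overestimates the actual value by 2.0485 at this point (negative residual → observation lies below the fitted line).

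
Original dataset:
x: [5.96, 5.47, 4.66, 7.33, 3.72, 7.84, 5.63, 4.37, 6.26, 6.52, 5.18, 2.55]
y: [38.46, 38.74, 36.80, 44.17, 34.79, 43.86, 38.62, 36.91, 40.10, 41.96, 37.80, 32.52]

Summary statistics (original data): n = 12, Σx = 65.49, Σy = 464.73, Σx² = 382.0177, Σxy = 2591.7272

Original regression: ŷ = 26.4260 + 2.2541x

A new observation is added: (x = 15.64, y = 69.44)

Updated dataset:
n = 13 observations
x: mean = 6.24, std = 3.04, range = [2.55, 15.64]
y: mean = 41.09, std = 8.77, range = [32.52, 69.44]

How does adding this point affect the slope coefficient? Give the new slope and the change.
The slope changes from 2.2541 to 2.8603 (change of +0.6062, or +26.9%).

x = 15.64 lies well outside the original x-range [2.55, 7.84] (x̄ ≈ 5.46), so this observation has high leverage and can move the slope substantially.

Step 1: Update the sums with the new point (n goes from 12 to 13)
Σx  = 65.49 + 15.64 = 81.13
Σy  = 464.73 + 69.44 = 534.17
Σx² = 382.0177 + 15.64² = 382.0177 + 244.6096 = 626.6273
Σxy = 2591.7272 + 15.64×69.44 = 2591.7272 + 1086.0416 = 3677.7688

Step 2: Recompute the slope with b₁ = (nΣxy − ΣxΣy) / (nΣx² − (Σx)²)
Numerator   = 13×3677.7688 − 81.13×534.17 = 47810.9944 − 43337.2121 = 4473.7823
Denominator = 13×626.6273 − 81.13² = 8146.1549 − 6582.0769 = 1564.0780
b₁(new) = 4473.7823 / 1564.0780 = 2.8603

(Same formula on the original sums: (12×2591.7272 − 65.49×464.73) / (12×382.0177 − 65.49²) = 665.5587 / 295.2723 = 2.2541, matching the given fit.)

Step 3: Change in slope
Δβ₁ = 2.8603 − 2.2541 = +0.6062
Relative change = +0.6062 / 2.2541 × 100% = +26.9%
→ the slope increases when the point is added.

Because the point sits above the extension of the original line at a high-leverage x, it tilts the fit up.
In practice: investigate whether it comes from the same population as the rest of the sample.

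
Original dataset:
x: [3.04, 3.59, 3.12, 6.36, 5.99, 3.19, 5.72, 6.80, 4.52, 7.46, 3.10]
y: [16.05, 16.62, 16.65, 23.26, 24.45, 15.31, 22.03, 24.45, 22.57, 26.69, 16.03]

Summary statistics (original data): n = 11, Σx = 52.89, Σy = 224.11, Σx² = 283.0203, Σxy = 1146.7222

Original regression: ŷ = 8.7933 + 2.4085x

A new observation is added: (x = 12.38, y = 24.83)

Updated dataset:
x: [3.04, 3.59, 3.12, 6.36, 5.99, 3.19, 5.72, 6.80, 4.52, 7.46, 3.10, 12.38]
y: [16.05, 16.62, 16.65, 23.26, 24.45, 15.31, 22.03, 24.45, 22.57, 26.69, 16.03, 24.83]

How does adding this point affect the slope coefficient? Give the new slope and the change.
Adding the point moves β₁ from 2.4085 to 1.2316, i.e. it decreases by 1.1769 (-48.9%).

x = 12.38 lies well outside the original x-range [3.04, 7.46] (x̄ ≈ 4.81), so this observation has high leverage and can move the slope substantially.

Step 1: Update the sums with the new point (n goes from 11 to 12)
Σx  = 52.89 + 12.38 = 65.27
Σy  = 224.11 + 24.83 = 248.94
Σx² = 283.0203 + 12.38² = 283.0203 + 153.2644 = 436.2847
Σxy = 1146.7222 + 12.38×24.83 = 1146.7222 + 307.3954 = 1454.1176

Step 2: Recompute the slope with b₁ = (nΣxy − ΣxΣy) / (nΣx² − (Σx)²)
Numerator   = 12×1454.1176 − 65.27×248.94 = 17449.4112 − 16248.3138 = 1201.0974
Denominator = 12×436.2847 − 65.27² = 5235.4164 − 4260.1729 = 975.2435
b₁(new) = 1201.0974 / 975.2435 = 1.2316

(Same formula on the original sums: (11×1146.7222 − 52.89×224.11) / (11×283.0203 − 52.89²) = 760.7663 / 315.8712 = 2.4085, matching the given fit.)

Step 3: Change in slope
Δβ₁ = 1.2316 − 2.4085 = -1.1769
Relative change = -1.1769 / 2.4085 × 100% = -48.9%
→ the slope decreases when the point is added.

Because the point sits below the extension of the original line at a high-leverage x, it tilts the fit down.
In practice: investigate whether it comes from the same population as the rest of the sample; examine leverage (hᵢ) and Cook's distance rather than deleting it automatically.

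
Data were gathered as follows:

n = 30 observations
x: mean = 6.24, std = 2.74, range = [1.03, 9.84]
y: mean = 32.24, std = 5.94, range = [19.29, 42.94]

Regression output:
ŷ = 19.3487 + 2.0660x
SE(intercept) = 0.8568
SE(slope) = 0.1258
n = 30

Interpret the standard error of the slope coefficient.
SE(β̂₁) = 0.1258 is the estimated standard deviation of the slope estimate across repeated samples; relative to β̂₁ = 2.0660 that is 6.1%, a precise estimate.

SE(β̂₁) = s / √Sxx, where s is the residual standard deviation and Sxx = Σ(x − x̄)². It is the yardstick for how far β̂₁ = 2.0660 could plausibly be from the true slope.

Relative precision:
- SE / |β̂₁| = 0.1258 / 2.0660 = 6.1%
- Rule of thumb (under 20%: precise; 20% to under 50%: moderately precise; 50% or more: imprecise) → precise

Link to interval estimation: a confidence interval for β₁ is β̂₁ ± t* × 0.1258, so SE sets the half-width per unit of t*.

What drives SE(β̂₁): more residual scatter → larger SE; larger n (here n = 30) → smaller SE; wider spread of x values → smaller SE.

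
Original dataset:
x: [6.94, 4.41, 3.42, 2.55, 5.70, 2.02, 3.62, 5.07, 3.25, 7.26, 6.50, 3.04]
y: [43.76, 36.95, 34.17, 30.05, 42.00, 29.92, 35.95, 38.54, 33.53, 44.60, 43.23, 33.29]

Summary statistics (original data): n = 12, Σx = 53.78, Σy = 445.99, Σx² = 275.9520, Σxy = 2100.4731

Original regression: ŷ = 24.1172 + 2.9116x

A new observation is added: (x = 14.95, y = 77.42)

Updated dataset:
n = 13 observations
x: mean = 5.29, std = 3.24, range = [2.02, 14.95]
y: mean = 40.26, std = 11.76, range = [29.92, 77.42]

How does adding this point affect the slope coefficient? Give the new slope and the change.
The slope changes from 2.9116 to 3.6057 (change of +0.6941, or +23.8%).

The new point has HIGH LEVERAGE: x = 14.95 is far from the original mean x̄ = 53.78/12 ≈ 4.48 (original range [2.02, 7.26]).

Step 1: Update the sums with the new point (n goes from 12 to 13)
Σx  = 53.78 + 14.95 = 68.73
Σy  = 445.99 + 77.42 = 523.41
Σx² = 275.9520 + 14.95² = 275.9520 + 223.5025 = 499.4545
Σxy = 2100.4731 + 14.95×77.42 = 2100.4731 + 1157.4290 = 3257.9021

Step 2: Recompute the slope with b₁ = (nΣxy − ΣxΣy) / (nΣx² − (Σx)²)
Numerator   = 13×3257.9021 − 68.73×523.41 = 42352.7273 − 35973.9693 = 6378.7580
Denominator = 13×499.4545 − 68.73² = 6492.9085 − 4723.8129 = 1769.0956
b₁(new) = 6378.7580 / 1769.0956 = 3.6057

(Same formula on the original sums: (12×2100.4731 − 53.78×445.99) / (12×275.9520 − 53.78²) = 1220.3350 / 419.1356 = 2.9116, matching the given fit.)

Step 3: Change in slope
Δβ₁ = 3.6057 − 2.9116 = +0.6941
Relative change = +0.6941 / 2.9116 × 100% = +23.8%
→ the slope increases when the point is added.

A high-leverage point only changes the slope if it is off the original line; here y = 77.42 is above the original trend, so the slope increases.
In practice: check such a point for data-entry or measurement error.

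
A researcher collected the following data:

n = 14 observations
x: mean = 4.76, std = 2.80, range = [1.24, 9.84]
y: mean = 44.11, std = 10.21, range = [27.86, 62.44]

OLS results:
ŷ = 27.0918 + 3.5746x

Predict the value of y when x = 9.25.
ŷ = 60.1569

x = 9.25 lies inside the observed range [1.24, 9.84], so the fitted equation applies directly:

ŷ = 27.0918 + 3.5746 × 9.25
ŷ = 27.0918 + 33.0651
ŷ = 60.1569

This is a point prediction; actual observations scatter around it by roughly the residual standard deviation.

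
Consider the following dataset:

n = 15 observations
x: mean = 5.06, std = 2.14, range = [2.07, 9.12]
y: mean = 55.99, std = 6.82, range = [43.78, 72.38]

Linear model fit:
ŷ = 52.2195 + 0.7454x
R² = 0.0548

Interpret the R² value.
The model explains 5.48% of the variance in y (R² = 0.0548), leaving 94.52% unexplained; the fit is weak.

R² (coefficient of determination) measures the proportion of variance in y explained by the regression model.

Here R² = 0.0548:
- Explained: 5.48% of the variation in y
- Unexplained (residual): 100% − 5.48% = 94.52%
- Rule of thumb (below 0.3 weak; 0.3 to below 0.7 moderate; 0.7 and above strong) → weak

Calculation: R² = 1 − (SS_res / SS_tot), where SS_res is the sum of squared residuals and SS_tot the total sum of squares.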